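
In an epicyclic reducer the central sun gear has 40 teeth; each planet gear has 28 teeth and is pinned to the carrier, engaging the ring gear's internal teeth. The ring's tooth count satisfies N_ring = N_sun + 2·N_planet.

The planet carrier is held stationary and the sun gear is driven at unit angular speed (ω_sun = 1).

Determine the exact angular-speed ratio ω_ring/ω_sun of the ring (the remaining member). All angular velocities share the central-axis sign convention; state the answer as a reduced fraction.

-5/12

N_ring = 40 + 2·28 = 96
40(ω_s−ω_c) = −96(ω_r−ω_c),  ω_c=0, ω_s=1
ω_r = 0 − (40/96)(1−0) = -5/12
ω_r/ω_s = -5/12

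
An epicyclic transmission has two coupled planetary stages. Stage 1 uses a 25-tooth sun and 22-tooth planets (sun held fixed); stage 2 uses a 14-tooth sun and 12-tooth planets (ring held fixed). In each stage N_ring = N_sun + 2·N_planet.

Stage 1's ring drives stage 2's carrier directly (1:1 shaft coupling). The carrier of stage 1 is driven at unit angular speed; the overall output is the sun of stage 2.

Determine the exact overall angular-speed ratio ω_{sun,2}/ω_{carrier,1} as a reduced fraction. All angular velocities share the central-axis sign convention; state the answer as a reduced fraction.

2444/483

Stage 1: N_ring = 25 + 2·22 = 69
Stage 1: 25(ω_s−ω_c) = −69(ω_r−ω_c),  ω_s=0, ω_c=1
Stage 1: ω_r = 1 − (25/69)(0−1) = 94/69
  ⇒ ω_r¹/ω_c¹ = 94/69
Stage 2: N_ring = 14 + 2·12 = 38
Stage 2: 14(ω_s−ω_c) = −38(ω_r−ω_c),  ω_r=0, ω_c=1
Stage 2: ω_s = 1 − (38/14)(0−1) = 26/7
  ⇒ ω_s²/ω_c² = 26/7
Coupling ω_c² = ω_r¹ ⇒ overall = 94/69 × 26/7 = 2444/483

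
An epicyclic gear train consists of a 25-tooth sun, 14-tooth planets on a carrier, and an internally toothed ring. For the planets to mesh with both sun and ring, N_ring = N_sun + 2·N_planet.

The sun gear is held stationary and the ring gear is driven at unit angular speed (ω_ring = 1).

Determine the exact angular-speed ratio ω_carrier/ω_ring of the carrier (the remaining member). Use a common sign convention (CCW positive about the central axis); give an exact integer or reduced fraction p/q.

53/78

N_ring = 25 + 2·14 = 53
25(ω_s−ω_c) = −53(ω_r−ω_c),  ω_s=0, ω_r=1
25(0−ω_c) = −53(1−ω_c)  ⇒  78ω_c = 53  ⇒  ω_c = 53/78
ω_c/ω_r = 53/78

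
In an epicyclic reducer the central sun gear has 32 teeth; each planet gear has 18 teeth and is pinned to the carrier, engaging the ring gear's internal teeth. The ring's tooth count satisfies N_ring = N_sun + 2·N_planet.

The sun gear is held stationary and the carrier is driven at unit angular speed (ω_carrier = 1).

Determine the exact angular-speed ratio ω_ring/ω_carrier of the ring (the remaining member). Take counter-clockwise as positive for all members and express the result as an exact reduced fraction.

25/17

N_ring = 32 + 2·18 = 68
32(ω_s−ω_c) = −68(ω_r−ω_c),  ω_s=0, ω_c=1
ω_r = 1 − (32/68)(0−1) = 25/17
ω_r/ω_c = 25/17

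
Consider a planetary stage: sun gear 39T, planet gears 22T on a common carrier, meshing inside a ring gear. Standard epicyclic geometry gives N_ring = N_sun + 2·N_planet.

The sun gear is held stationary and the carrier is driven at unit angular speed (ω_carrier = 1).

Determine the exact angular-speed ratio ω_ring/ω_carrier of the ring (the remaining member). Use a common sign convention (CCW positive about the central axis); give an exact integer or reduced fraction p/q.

122/83

N_ring = 39 + 2·22 = 83
39(ω_s−ω_c) = −83(ω_r−ω_c),  ω_s=0, ω_c=1
ω_r = 1 − (39/83)(0−1) = 122/83
ω_r/ω_c = 122/83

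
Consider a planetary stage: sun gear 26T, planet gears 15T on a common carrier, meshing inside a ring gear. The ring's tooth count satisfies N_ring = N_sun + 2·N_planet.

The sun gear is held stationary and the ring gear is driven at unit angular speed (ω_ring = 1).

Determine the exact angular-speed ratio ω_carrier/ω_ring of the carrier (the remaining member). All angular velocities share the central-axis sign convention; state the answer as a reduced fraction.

28/41

N_ring = 26 + 2·15 = 56
26(ω_s−ω_c) = −56(ω_r−ω_c),  ω_s=0, ω_r=1
26(0−ω_c) = −56(1−ω_c)  ⇒  82ω_c = 56  ⇒  ω_c = 28/41
ω_c/ω_r = 28/41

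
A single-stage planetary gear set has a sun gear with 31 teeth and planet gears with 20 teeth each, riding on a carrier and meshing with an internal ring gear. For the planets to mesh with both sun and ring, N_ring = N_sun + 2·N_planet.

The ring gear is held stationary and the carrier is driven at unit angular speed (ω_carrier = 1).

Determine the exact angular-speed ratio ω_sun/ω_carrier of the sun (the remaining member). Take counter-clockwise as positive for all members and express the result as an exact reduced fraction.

N_ring = 31 + 2·20 = 71
31(ω_s−ω_c) = −71(ω_r−ω_c),  ω_r=0, ω_c=1
ω_s = 1 − (71/31)(0−1) = 102/31
ω_s/ω_c = 102/31

102/31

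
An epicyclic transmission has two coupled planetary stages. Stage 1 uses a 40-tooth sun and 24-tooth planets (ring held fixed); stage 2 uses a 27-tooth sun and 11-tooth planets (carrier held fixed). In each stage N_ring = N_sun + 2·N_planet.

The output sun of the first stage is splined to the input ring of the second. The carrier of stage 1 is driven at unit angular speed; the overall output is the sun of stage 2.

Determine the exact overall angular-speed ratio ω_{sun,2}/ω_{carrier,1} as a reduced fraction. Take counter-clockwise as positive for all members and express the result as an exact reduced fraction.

-784/135

Stage 1: N_ring = 40 + 2·24 = 88
Stage 1: 40(ω_s−ω_c) = −88(ω_r−ω_c),  ω_r=0, ω_c=1
Stage 1: ω_s = 1 − (88/40)(0−1) = 16/5
  ⇒ ω_s¹/ω_c¹ = 16/5
Stage 2: N_ring = 27 + 2·11 = 49
Stage 2: 27(ω_s−ω_c) = −49(ω_r−ω_c),  ω_c=0, ω_r=1
Stage 2: ω_s = 0 − (49/27)(1−0) = -49/27
  ⇒ ω_s²/ω_r² = -49/27
Coupling ω_r² = ω_s¹ ⇒ overall = 16/5 × -49/27 = -784/135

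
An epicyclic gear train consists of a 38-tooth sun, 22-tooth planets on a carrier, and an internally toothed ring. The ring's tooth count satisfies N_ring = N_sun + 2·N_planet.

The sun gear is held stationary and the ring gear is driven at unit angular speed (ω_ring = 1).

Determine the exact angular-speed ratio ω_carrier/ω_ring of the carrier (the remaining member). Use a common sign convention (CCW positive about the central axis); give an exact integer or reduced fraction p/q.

41/60

N_ring = 38 + 2·22 = 82
38(ω_s−ω_c) = −82(ω_r−ω_c),  ω_s=0, ω_r=1
38(0−ω_c) = −82(1−ω_c)  ⇒  120ω_c = 82  ⇒  ω_c = 41/60
ω_c/ω_r = 41/60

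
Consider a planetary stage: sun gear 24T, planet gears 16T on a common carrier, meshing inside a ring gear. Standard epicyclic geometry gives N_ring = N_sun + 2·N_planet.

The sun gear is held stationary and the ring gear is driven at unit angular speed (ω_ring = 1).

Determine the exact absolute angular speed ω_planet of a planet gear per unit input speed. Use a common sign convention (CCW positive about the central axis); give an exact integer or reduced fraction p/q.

7/4

N_ring = 24 + 2·16 = 56
24(ω_s−ω_c) = −56(ω_r−ω_c),  ω_s=0, ω_r=1
24(0−ω_c) = −56(1−ω_c)  ⇒  80ω_c = 56  ⇒  ω_c = 7/10
sun–planet: 24·(0−7/10) = −16·(ω_p−ω_c)  ⇒  ω_p−ω_c = −(24/16)·(-7/10) = 21/20
ω_p = 7/10 + 21/20 = 7/4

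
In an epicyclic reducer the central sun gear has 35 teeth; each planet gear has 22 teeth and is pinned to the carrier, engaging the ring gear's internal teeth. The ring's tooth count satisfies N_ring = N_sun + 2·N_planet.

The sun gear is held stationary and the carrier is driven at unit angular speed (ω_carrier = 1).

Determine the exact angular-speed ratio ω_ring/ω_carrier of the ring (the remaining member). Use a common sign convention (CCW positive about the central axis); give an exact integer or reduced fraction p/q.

114/79

N_ring = 35 + 2·22 = 79
35(ω_s−ω_c) = −79(ω_r−ω_c),  ω_s=0, ω_c=1
ω_r = 1 − (35/79)(0−1) = 114/79
ω_r/ω_c = 114/79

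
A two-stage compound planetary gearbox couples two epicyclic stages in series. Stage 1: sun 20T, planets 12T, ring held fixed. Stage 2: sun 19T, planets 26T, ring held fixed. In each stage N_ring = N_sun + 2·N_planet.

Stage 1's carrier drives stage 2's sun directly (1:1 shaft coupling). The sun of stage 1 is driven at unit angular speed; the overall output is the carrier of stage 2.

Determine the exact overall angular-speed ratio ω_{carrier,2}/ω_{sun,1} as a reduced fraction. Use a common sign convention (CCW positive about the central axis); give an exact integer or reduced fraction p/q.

19/288

Stage 1: N_ring = 20 + 2·12 = 44
Stage 1: 20(ω_s−ω_c) = −44(ω_r−ω_c),  ω_r=0, ω_s=1
Stage 1: 20(1−ω_c) = −44(0−ω_c)  ⇒  64ω_c = 20  ⇒  ω_c = 5/16
  ⇒ ω_c¹/ω_s¹ = 5/16
Stage 2: N_ring = 19 + 2·26 = 71
Stage 2: 19(ω_s−ω_c) = −71(ω_r−ω_c),  ω_r=0, ω_s=1
Stage 2: 19(1−ω_c) = −71(0−ω_c)  ⇒  90ω_c = 19  ⇒  ω_c = 19/90
  ⇒ ω_c²/ω_s² = 19/90
Coupling ω_s² = ω_c¹ ⇒ overall = 5/16 × 19/90 = 19/288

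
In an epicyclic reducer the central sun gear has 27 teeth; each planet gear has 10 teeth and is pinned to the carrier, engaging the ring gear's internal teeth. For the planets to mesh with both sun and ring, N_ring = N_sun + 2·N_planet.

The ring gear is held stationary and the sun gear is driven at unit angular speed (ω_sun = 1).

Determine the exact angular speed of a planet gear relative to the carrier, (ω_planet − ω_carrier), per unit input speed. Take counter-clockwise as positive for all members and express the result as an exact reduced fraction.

-1269/740

N_ring = 27 + 2·10 = 47
27(ω_s−ω_c) = −47(ω_r−ω_c),  ω_r=0, ω_s=1
27(1−ω_c) = −47(0−ω_c)  ⇒  74ω_c = 27  ⇒  ω_c = 27/74
sun–planet: 27·(1−27/74) = −10·(ω_p−ω_c)  ⇒  ω_p−ω_c = −(27/10)·(47/74) = -1269/740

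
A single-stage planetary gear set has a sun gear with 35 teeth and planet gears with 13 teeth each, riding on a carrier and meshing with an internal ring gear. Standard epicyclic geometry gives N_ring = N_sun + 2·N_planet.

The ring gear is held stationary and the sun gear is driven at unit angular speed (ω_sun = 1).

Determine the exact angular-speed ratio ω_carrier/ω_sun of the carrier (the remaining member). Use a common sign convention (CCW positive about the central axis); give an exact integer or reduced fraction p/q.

35/96

N_ring = 35 + 2·13 = 61
35(ω_s−ω_c) = −61(ω_r−ω_c),  ω_r=0, ω_s=1
35(1−ω_c) = −61(0−ω_c)  ⇒  96ω_c = 35  ⇒  ω_c = 35/96
ω_c/ω_s = 35/96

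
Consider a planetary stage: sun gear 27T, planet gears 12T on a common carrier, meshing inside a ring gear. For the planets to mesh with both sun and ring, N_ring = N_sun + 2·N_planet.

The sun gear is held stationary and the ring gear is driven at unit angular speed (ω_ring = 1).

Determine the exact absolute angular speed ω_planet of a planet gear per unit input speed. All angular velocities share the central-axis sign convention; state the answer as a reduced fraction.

17/8

N_ring = 27 + 2·12 = 51
27(ω_s−ω_c) = −51(ω_r−ω_c),  ω_s=0, ω_r=1
27(0−ω_c) = −51(1−ω_c)  ⇒  78ω_c = 51  ⇒  ω_c = 17/26
sun–planet: 27·(0−17/26) = −12·(ω_p−ω_c)  ⇒  ω_p−ω_c = −(27/12)·(-17/26) = 153/104
ω_p = 17/26 + 153/104 = 17/8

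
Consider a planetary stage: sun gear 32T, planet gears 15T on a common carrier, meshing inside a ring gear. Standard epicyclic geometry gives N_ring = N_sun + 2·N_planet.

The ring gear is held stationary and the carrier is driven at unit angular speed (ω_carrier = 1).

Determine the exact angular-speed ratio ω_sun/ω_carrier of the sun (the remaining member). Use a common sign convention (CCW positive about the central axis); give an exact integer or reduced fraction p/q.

47/16

N_ring = 32 + 2·15 = 62
32(ω_s−ω_c) = −62(ω_r−ω_c),  ω_r=0, ω_c=1
ω_s = 1 − (62/32)(0−1) = 47/16
ω_s/ω_c = 47/16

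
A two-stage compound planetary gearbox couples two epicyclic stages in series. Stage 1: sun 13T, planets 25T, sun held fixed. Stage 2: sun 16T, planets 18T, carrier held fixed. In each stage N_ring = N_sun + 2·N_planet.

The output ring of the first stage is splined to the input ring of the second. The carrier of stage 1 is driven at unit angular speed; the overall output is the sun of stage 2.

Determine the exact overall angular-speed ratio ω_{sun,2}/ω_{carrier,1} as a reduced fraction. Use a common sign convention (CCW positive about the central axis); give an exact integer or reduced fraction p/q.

-247/63

Stage 1: N_ring = 13 + 2·25 = 63
Stage 1: 13(ω_s−ω_c) = −63(ω_r−ω_c),  ω_s=0, ω_c=1
Stage 1: ω_r = 1 − (13/63)(0−1) = 76/63
  ⇒ ω_r¹/ω_c¹ = 76/63
Stage 2: N_ring = 16 + 2·18 = 52
Stage 2: 16(ω_s−ω_c) = −52(ω_r−ω_c),  ω_c=0, ω_r=1
Stage 2: ω_s = 0 − (52/16)(1−0) = -13/4
  ⇒ ω_s²/ω_r² = -13/4
Coupling ω_r² = ω_r¹ ⇒ overall = 76/63 × -13/4 = -247/63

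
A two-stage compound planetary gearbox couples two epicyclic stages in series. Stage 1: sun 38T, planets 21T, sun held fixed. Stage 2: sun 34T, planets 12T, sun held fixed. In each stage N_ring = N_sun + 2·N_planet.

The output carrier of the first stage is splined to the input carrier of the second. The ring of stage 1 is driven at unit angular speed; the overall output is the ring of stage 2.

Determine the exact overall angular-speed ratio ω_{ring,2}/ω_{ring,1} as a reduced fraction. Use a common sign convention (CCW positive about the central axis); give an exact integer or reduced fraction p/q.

Stage 1: N_ring = 38 + 2·21 = 80
Stage 1: 38(ω_s−ω_c) = −80(ω_r−ω_c),  ω_s=0, ω_r=1
Stage 1: 38(0−ω_c) = −80(1−ω_c)  ⇒  118ω_c = 80  ⇒  ω_c = 40/59
  ⇒ ω_c¹/ω_r¹ = 40/59
Stage 2: N_ring = 34 + 2·12 = 58
Stage 2: 34(ω_s−ω_c) = −58(ω_r−ω_c),  ω_s=0, ω_c=1
Stage 2: ω_r = 1 − (34/58)(0−1) = 46/29
  ⇒ ω_r²/ω_c² = 46/29
Coupling ω_c² = ω_c¹ ⇒ overall = 40/59 × 46/29 = 1840/1711

1840/1711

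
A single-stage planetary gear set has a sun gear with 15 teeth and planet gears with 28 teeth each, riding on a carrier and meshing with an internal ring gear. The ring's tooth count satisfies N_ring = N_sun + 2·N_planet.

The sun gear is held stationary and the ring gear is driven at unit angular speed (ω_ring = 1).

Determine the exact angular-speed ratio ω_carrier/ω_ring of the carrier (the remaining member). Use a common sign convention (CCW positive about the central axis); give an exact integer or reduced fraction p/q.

N_ring = 15 + 2·28 = 71
15(ω_s−ω_c) = −71(ω_r−ω_c),  ω_s=0, ω_r=1
15(0−ω_c) = −71(1−ω_c)  ⇒  86ω_c = 71  ⇒  ω_c = 71/86
ω_c/ω_r = 71/86

71/86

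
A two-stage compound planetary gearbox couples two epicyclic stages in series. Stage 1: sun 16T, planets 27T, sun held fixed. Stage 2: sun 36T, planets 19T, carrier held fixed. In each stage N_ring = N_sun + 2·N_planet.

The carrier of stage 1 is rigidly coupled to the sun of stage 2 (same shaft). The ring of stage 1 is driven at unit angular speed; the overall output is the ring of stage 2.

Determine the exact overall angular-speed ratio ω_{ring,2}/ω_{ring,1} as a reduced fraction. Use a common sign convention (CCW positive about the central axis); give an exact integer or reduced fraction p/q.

Stage 1: N_ring = 16 + 2·27 = 70
Stage 1: 16(ω_s−ω_c) = −70(ω_r−ω_c),  ω_s=0, ω_r=1
Stage 1: 16(0−ω_c) = −70(1−ω_c)  ⇒  86ω_c = 70  ⇒  ω_c = 35/43
  ⇒ ω_c¹/ω_r¹ = 35/43
Stage 2: N_ring = 36 + 2·19 = 74
Stage 2: 36(ω_s−ω_c) = −74(ω_r−ω_c),  ω_c=0, ω_s=1
Stage 2: ω_r = 0 − (36/74)(1−0) = -18/37
  ⇒ ω_r²/ω_s² = -18/37
Coupling ω_s² = ω_c¹ ⇒ overall = 35/43 × -18/37 = -630/1591

-630/1591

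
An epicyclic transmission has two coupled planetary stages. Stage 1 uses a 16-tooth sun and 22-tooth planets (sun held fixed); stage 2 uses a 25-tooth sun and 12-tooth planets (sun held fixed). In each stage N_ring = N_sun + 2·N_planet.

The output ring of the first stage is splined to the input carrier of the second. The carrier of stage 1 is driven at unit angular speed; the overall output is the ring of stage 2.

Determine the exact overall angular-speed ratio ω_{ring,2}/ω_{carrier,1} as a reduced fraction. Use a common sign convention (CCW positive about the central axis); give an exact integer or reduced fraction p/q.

Stage 1: N_ring = 16 + 2·22 = 60
Stage 1: 16(ω_s−ω_c) = −60(ω_r−ω_c),  ω_s=0, ω_c=1
Stage 1: ω_r = 1 − (16/60)(0−1) = 19/15
  ⇒ ω_r¹/ω_c¹ = 19/15
Stage 2: N_ring = 25 + 2·12 = 49
Stage 2: 25(ω_s−ω_c) = −49(ω_r−ω_c),  ω_s=0, ω_c=1
Stage 2: ω_r = 1 − (25/49)(0−1) = 74/49
  ⇒ ω_r²/ω_c² = 74/49
Coupling ω_c² = ω_r¹ ⇒ overall = 19/15 × 74/49 = 1406/735

1406/735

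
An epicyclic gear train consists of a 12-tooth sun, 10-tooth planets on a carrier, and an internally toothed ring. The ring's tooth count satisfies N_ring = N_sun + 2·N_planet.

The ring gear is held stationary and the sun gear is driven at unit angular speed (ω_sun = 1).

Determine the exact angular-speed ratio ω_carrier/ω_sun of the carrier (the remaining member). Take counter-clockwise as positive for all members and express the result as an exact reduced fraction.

3/11

N_ring = 12 + 2·10 = 32
12(ω_s−ω_c) = −32(ω_r−ω_c),  ω_r=0, ω_s=1
12(1−ω_c) = −32(0−ω_c)  ⇒  44ω_c = 12  ⇒  ω_c = 3/11
ω_c/ω_s = 3/11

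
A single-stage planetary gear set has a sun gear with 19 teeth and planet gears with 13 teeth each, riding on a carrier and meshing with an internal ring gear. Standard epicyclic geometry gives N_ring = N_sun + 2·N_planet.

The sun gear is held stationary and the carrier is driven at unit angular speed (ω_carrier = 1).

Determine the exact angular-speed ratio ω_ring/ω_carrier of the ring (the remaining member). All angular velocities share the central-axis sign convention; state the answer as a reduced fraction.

N_ring = 19 + 2·13 = 45
19(ω_s−ω_c) = −45(ω_r−ω_c),  ω_s=0, ω_c=1
ω_r = 1 − (19/45)(0−1) = 64/45
ω_r/ω_c = 64/45

64/45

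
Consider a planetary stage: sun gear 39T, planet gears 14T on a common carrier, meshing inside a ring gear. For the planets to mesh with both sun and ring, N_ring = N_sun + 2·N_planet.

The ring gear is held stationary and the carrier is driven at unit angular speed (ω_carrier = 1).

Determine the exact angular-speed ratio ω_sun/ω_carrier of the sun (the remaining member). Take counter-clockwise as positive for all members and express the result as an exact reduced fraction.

N_ring = 39 + 2·14 = 67
39(ω_s−ω_c) = −67(ω_r−ω_c),  ω_r=0, ω_c=1
ω_s = 1 − (67/39)(0−1) = 106/39
ω_s/ω_c = 106/39

106/39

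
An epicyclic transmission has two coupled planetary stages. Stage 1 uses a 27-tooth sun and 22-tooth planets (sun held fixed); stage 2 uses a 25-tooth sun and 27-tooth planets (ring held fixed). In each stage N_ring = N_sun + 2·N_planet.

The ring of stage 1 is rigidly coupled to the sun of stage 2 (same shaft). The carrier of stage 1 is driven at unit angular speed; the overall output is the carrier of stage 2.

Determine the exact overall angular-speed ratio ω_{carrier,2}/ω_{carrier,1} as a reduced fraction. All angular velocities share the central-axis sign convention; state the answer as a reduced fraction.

1225/3692

Stage 1: N_ring = 27 + 2·22 = 71
Stage 1: 27(ω_s−ω_c) = −71(ω_r−ω_c),  ω_s=0, ω_c=1
Stage 1: ω_r = 1 − (27/71)(0−1) = 98/71
  ⇒ ω_r¹/ω_c¹ = 98/71
Stage 2: N_ring = 25 + 2·27 = 79
Stage 2: 25(ω_s−ω_c) = −79(ω_r−ω_c),  ω_r=0, ω_s=1
Stage 2: 25(1−ω_c) = −79(0−ω_c)  ⇒  104ω_c = 25  ⇒  ω_c = 25/104
  ⇒ ω_c²/ω_s² = 25/104
Coupling ω_s² = ω_r¹ ⇒ overall = 98/71 × 25/104 = 1225/3692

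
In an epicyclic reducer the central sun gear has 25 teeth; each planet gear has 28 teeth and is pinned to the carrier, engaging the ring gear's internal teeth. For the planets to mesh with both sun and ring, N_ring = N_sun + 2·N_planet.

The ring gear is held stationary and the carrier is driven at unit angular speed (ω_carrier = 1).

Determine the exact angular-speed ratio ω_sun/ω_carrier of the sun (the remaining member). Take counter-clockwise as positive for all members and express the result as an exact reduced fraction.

N_ring = 25 + 2·28 = 81
25(ω_s−ω_c) = −81(ω_r−ω_c),  ω_r=0, ω_c=1
ω_s = 1 − (81/25)(0−1) = 106/25
ω_s/ω_c = 106/25

106/25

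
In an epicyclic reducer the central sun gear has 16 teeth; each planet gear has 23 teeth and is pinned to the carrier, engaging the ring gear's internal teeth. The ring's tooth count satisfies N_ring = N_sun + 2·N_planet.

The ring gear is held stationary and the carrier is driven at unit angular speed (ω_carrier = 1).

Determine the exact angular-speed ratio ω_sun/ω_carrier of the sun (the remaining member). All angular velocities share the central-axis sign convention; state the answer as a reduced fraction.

N_ring = 16 + 2·23 = 62
16(ω_s−ω_c) = −62(ω_r−ω_c),  ω_r=0, ω_c=1
ω_s = 1 − (62/16)(0−1) = 39/8
ω_s/ω_c = 39/8

39/8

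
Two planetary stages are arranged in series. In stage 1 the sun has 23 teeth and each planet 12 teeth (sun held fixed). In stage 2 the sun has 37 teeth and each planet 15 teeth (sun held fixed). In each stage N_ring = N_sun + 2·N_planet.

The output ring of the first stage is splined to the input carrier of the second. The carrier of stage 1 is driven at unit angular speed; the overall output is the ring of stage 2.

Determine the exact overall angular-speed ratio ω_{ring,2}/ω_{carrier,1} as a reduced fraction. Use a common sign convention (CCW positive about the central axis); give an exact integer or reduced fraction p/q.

7280/3149

Stage 1: N_ring = 23 + 2·12 = 47
Stage 1: 23(ω_s−ω_c) = −47(ω_r−ω_c),  ω_s=0, ω_c=1
Stage 1: ω_r = 1 − (23/47)(0−1) = 70/47
  ⇒ ω_r¹/ω_c¹ = 70/47
Stage 2: N_ring = 37 + 2·15 = 67
Stage 2: 37(ω_s−ω_c) = −67(ω_r−ω_c),  ω_s=0, ω_c=1
Stage 2: ω_r = 1 − (37/67)(0−1) = 104/67
  ⇒ ω_r²/ω_c² = 104/67
Coupling ω_c² = ω_r¹ ⇒ overall = 70/47 × 104/67 = 7280/3149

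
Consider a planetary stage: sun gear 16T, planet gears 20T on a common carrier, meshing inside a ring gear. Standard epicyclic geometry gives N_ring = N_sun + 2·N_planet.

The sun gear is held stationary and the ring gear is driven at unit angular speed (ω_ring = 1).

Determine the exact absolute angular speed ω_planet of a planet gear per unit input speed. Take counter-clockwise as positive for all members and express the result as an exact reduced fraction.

7/5

N_ring = 16 + 2·20 = 56
16(ω_s−ω_c) = −56(ω_r−ω_c),  ω_s=0, ω_r=1
16(0−ω_c) = −56(1−ω_c)  ⇒  72ω_c = 56  ⇒  ω_c = 7/9
sun–planet: 16·(0−7/9) = −20·(ω_p−ω_c)  ⇒  ω_p−ω_c = −(16/20)·(-7/9) = 28/45
ω_p = 7/9 + 28/45 = 7/5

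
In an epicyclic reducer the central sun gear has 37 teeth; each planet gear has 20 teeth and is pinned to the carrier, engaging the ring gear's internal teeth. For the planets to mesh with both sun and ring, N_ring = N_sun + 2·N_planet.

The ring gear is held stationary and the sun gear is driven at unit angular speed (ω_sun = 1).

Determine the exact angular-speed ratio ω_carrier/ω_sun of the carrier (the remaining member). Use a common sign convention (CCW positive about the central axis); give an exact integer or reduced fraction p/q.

37/114

N_ring = 37 + 2·20 = 77
37(ω_s−ω_c) = −77(ω_r−ω_c),  ω_r=0, ω_s=1
37(1−ω_c) = −77(0−ω_c)  ⇒  114ω_c = 37  ⇒  ω_c = 37/114
ω_c/ω_s = 37/114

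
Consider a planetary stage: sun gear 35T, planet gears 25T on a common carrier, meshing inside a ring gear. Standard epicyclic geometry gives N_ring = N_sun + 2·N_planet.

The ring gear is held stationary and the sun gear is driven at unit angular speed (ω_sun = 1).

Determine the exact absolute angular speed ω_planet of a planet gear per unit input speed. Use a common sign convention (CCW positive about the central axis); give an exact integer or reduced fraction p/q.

-7/10

N_ring = 35 + 2·25 = 85
35(ω_s−ω_c) = −85(ω_r−ω_c),  ω_r=0, ω_s=1
35(1−ω_c) = −85(0−ω_c)  ⇒  120ω_c = 35  ⇒  ω_c = 7/24
sun–planet: 35·(1−7/24) = −25·(ω_p−ω_c)  ⇒  ω_p−ω_c = −(35/25)·(17/24) = -119/120
ω_p = 7/24 − 119/120 = -7/10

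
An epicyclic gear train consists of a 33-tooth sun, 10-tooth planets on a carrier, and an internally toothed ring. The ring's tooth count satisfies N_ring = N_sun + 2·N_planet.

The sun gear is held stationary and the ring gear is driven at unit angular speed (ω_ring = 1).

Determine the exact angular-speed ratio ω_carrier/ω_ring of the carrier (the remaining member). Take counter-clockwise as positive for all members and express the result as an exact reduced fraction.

53/86

N_ring = 33 + 2·10 = 53
33(ω_s−ω_c) = −53(ω_r−ω_c),  ω_s=0, ω_r=1
33(0−ω_c) = −53(1−ω_c)  ⇒  86ω_c = 53  ⇒  ω_c = 53/86
ω_c/ω_r = 53/86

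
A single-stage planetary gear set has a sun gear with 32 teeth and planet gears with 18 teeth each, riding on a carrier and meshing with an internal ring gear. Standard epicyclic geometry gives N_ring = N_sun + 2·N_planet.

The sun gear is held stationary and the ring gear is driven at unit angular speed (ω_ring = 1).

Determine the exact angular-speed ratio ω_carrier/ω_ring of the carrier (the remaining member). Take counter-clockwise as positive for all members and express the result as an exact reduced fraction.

N_ring = 32 + 2·18 = 68
32(ω_s−ω_c) = −68(ω_r−ω_c),  ω_s=0, ω_r=1
32(0−ω_c) = −68(1−ω_c)  ⇒  100ω_c = 68  ⇒  ω_c = 17/25
ω_c/ω_r = 17/25

17/25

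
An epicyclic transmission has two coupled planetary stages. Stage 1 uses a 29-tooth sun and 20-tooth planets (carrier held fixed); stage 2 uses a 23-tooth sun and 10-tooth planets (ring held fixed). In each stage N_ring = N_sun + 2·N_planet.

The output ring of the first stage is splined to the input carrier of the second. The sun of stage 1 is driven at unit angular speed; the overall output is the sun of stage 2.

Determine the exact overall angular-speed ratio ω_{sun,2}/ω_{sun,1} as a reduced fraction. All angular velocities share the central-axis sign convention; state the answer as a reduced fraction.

-638/529

Stage 1: N_ring = 29 + 2·20 = 69
Stage 1: 29(ω_s−ω_c) = −69(ω_r−ω_c),  ω_c=0, ω_s=1
Stage 1: ω_r = 0 − (29/69)(1−0) = -29/69
  ⇒ ω_r¹/ω_s¹ = -29/69
Stage 2: N_ring = 23 + 2·10 = 43
Stage 2: 23(ω_s−ω_c) = −43(ω_r−ω_c),  ω_r=0, ω_c=1
Stage 2: ω_s = 1 − (43/23)(0−1) = 66/23
  ⇒ ω_s²/ω_c² = 66/23
Coupling ω_c² = ω_r¹ ⇒ overall = -29/69 × 66/23 = -638/529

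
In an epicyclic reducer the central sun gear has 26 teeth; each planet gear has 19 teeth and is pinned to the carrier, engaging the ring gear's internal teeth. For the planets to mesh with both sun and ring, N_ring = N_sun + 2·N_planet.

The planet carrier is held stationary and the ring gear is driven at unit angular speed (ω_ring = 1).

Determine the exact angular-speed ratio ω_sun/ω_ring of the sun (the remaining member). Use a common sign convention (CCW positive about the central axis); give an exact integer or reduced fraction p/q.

-32/13

N_ring = 26 + 2·19 = 64
26(ω_s−ω_c) = −64(ω_r−ω_c),  ω_c=0, ω_r=1
ω_s = 0 − (64/26)(1−0) = -32/13
ω_s/ω_r = -32/13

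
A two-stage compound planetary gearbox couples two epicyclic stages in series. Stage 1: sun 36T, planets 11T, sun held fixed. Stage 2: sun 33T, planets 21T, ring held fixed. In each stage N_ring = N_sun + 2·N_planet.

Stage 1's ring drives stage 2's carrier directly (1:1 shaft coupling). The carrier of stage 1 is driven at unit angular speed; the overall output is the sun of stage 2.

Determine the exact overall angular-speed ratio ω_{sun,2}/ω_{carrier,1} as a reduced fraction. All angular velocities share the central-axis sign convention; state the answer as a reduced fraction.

1692/319

Stage 1: N_ring = 36 + 2·11 = 58
Stage 1: 36(ω_s−ω_c) = −58(ω_r−ω_c),  ω_s=0, ω_c=1
Stage 1: ω_r = 1 − (36/58)(0−1) = 47/29
  ⇒ ω_r¹/ω_c¹ = 47/29
Stage 2: N_ring = 33 + 2·21 = 75
Stage 2: 33(ω_s−ω_c) = −75(ω_r−ω_c),  ω_r=0, ω_c=1
Stage 2: ω_s = 1 − (75/33)(0−1) = 36/11
  ⇒ ω_s²/ω_c² = 36/11
Coupling ω_c² = ω_r¹ ⇒ overall = 47/29 × 36/11 = 1692/319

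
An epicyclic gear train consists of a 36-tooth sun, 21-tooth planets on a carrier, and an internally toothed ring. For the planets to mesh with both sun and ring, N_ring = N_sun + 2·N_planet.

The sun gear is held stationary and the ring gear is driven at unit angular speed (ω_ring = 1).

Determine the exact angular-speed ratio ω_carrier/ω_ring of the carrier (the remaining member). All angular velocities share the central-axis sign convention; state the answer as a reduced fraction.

13/19

N_ring = 36 + 2·21 = 78
36(ω_s−ω_c) = −78(ω_r−ω_c),  ω_s=0, ω_r=1
36(0−ω_c) = −78(1−ω_c)  ⇒  114ω_c = 78  ⇒  ω_c = 13/19
ω_c/ω_r = 13/19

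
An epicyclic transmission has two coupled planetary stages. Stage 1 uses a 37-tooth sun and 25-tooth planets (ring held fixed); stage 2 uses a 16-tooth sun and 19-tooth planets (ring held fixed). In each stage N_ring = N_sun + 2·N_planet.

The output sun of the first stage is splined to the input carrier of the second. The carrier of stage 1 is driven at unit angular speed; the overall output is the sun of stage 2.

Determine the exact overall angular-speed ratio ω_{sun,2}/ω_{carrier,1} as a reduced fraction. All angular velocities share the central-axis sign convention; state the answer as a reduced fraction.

1085/74

Stage 1: N_ring = 37 + 2·25 = 87
Stage 1: 37(ω_s−ω_c) = −87(ω_r−ω_c),  ω_r=0, ω_c=1
Stage 1: ω_s = 1 − (87/37)(0−1) = 124/37
  ⇒ ω_s¹/ω_c¹ = 124/37
Stage 2: N_ring = 16 + 2·19 = 54
Stage 2: 16(ω_s−ω_c) = −54(ω_r−ω_c),  ω_r=0, ω_c=1
Stage 2: ω_s = 1 − (54/16)(0−1) = 35/8
  ⇒ ω_s²/ω_c² = 35/8
Coupling ω_c² = ω_s¹ ⇒ overall = 124/37 × 35/8 = 1085/74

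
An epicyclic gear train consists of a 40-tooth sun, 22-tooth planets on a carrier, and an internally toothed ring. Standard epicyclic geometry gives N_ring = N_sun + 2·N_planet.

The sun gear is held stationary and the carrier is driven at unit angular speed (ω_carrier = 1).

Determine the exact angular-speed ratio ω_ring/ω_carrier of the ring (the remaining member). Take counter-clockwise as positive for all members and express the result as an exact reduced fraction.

31/21

N_ring = 40 + 2·22 = 84
40(ω_s−ω_c) = −84(ω_r−ω_c),  ω_s=0, ω_c=1
ω_r = 1 − (40/84)(0−1) = 31/21
ω_r/ω_c = 31/21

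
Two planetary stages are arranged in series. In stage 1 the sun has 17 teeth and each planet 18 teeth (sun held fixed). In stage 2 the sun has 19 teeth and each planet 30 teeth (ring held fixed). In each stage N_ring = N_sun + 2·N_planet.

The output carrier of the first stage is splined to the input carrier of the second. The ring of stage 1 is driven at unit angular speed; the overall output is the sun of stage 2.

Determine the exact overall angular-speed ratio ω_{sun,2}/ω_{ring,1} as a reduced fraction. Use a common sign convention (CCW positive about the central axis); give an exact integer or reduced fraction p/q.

Stage 1: N_ring = 17 + 2·18 = 53
Stage 1: 17(ω_s−ω_c) = −53(ω_r−ω_c),  ω_s=0, ω_r=1
Stage 1: 17(0−ω_c) = −53(1−ω_c)  ⇒  70ω_c = 53  ⇒  ω_c = 53/70
  ⇒ ω_c¹/ω_r¹ = 53/70
Stage 2: N_ring = 19 + 2·30 = 79
Stage 2: 19(ω_s−ω_c) = −79(ω_r−ω_c),  ω_r=0, ω_c=1
Stage 2: ω_s = 1 − (79/19)(0−1) = 98/19
  ⇒ ω_s²/ω_c² = 98/19
Coupling ω_c² = ω_c¹ ⇒ overall = 53/70 × 98/19 = 371/95

371/95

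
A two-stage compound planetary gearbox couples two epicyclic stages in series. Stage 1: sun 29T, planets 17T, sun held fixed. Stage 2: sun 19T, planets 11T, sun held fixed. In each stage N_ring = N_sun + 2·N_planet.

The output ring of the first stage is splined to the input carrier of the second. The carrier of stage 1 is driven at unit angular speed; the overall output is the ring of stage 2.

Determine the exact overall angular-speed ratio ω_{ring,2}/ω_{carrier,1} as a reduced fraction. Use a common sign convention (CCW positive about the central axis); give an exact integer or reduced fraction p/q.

Stage 1: N_ring = 29 + 2·17 = 63
Stage 1: 29(ω_s−ω_c) = −63(ω_r−ω_c),  ω_s=0, ω_c=1
Stage 1: ω_r = 1 − (29/63)(0−1) = 92/63
  ⇒ ω_r¹/ω_c¹ = 92/63
Stage 2: N_ring = 19 + 2·11 = 41
Stage 2: 19(ω_s−ω_c) = −41(ω_r−ω_c),  ω_s=0, ω_c=1
Stage 2: ω_r = 1 − (19/41)(0−1) = 60/41
  ⇒ ω_r²/ω_c² = 60/41
Coupling ω_c² = ω_r¹ ⇒ overall = 92/63 × 60/41 = 1840/861

1840/861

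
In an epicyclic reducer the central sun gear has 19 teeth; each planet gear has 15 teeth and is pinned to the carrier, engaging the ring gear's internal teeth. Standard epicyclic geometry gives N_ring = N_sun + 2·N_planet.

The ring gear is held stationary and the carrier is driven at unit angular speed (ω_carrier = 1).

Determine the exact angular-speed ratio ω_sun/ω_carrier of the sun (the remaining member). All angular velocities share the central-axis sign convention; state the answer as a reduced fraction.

68/19

N_ring = 19 + 2·15 = 49
19(ω_s−ω_c) = −49(ω_r−ω_c),  ω_r=0, ω_c=1
ω_s = 1 − (49/19)(0−1) = 68/19
ω_s/ω_c = 68/19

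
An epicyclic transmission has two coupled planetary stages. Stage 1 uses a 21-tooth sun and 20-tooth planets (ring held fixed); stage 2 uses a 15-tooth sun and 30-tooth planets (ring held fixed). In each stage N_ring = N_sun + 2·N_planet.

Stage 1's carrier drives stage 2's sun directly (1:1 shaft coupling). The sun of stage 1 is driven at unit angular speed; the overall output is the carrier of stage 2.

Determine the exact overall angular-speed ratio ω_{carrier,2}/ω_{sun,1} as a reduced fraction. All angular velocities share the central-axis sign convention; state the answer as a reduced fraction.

7/164

Stage 1: N_ring = 21 + 2·20 = 61
Stage 1: 21(ω_s−ω_c) = −61(ω_r−ω_c),  ω_r=0, ω_s=1
Stage 1: 21(1−ω_c) = −61(0−ω_c)  ⇒  82ω_c = 21  ⇒  ω_c = 21/82
  ⇒ ω_c¹/ω_s¹ = 21/82
Stage 2: N_ring = 15 + 2·30 = 75
Stage 2: 15(ω_s−ω_c) = −75(ω_r−ω_c),  ω_r=0, ω_s=1
Stage 2: 15(1−ω_c) = −75(0−ω_c)  ⇒  90ω_c = 15  ⇒  ω_c = 1/6
  ⇒ ω_c²/ω_s² = 1/6
Coupling ω_s² = ω_c¹ ⇒ overall = 21/82 × 1/6 = 7/164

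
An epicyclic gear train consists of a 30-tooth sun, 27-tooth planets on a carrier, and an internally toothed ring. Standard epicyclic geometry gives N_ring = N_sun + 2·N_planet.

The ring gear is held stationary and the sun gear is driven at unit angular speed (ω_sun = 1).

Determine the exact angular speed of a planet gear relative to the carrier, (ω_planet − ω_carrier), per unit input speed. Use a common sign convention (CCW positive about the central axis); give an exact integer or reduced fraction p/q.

N_ring = 30 + 2·27 = 84
30(ω_s−ω_c) = −84(ω_r−ω_c),  ω_r=0, ω_s=1
30(1−ω_c) = −84(0−ω_c)  ⇒  114ω_c = 30  ⇒  ω_c = 5/19
sun–planet: 30·(1−5/19) = −27·(ω_p−ω_c)  ⇒  ω_p−ω_c = −(30/27)·(14/19) = -140/171

-140/171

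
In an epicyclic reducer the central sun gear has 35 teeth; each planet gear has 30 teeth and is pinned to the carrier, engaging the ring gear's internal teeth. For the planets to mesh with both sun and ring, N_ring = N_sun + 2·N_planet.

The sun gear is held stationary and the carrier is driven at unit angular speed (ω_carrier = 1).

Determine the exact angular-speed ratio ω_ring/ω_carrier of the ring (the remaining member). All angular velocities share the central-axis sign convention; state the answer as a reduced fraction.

26/19

N_ring = 35 + 2·30 = 95
35(ω_s−ω_c) = −95(ω_r−ω_c),  ω_s=0, ω_c=1
ω_r = 1 − (35/95)(0−1) = 26/19
ω_r/ω_c = 26/19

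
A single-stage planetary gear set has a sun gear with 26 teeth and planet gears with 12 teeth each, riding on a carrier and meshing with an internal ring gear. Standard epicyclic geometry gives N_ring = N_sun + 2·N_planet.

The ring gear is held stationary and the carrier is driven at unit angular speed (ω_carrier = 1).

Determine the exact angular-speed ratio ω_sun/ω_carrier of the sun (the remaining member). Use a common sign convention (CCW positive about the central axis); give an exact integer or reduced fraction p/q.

N_ring = 26 + 2·12 = 50
26(ω_s−ω_c) = −50(ω_r−ω_c),  ω_r=0, ω_c=1
ω_s = 1 − (50/26)(0−1) = 38/13
ω_s/ω_c = 38/13

38/13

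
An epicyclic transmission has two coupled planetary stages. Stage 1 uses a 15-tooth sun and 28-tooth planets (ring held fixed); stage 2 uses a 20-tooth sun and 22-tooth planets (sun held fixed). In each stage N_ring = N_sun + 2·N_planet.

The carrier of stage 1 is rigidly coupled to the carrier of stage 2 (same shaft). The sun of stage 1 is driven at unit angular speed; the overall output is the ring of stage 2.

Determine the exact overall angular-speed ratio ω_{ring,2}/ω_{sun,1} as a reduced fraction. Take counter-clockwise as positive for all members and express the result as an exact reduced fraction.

Stage 1: N_ring = 15 + 2·28 = 71
Stage 1: 15(ω_s−ω_c) = −71(ω_r−ω_c),  ω_r=0, ω_s=1
Stage 1: 15(1−ω_c) = −71(0−ω_c)  ⇒  86ω_c = 15  ⇒  ω_c = 15/86
  ⇒ ω_c¹/ω_s¹ = 15/86
Stage 2: N_ring = 20 + 2·22 = 64
Stage 2: 20(ω_s−ω_c) = −64(ω_r−ω_c),  ω_s=0, ω_c=1
Stage 2: ω_r = 1 − (20/64)(0−1) = 21/16
  ⇒ ω_r²/ω_c² = 21/16
Coupling ω_c² = ω_c¹ ⇒ overall = 15/86 × 21/16 = 315/1376

315/1376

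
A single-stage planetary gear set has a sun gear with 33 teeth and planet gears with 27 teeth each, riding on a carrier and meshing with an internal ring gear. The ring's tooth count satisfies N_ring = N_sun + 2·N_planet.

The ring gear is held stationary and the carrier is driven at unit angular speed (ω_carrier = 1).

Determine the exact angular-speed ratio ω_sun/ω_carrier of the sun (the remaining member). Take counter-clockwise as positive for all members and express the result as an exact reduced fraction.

N_ring = 33 + 2·27 = 87
33(ω_s−ω_c) = −87(ω_r−ω_c),  ω_r=0, ω_c=1
ω_s = 1 − (87/33)(0−1) = 40/11
ω_s/ω_c = 40/11

40/11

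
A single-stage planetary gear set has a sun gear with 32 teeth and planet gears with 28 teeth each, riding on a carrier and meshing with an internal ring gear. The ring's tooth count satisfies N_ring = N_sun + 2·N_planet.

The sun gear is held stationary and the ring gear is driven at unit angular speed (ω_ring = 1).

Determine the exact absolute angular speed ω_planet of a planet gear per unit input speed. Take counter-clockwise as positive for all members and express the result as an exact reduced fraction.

N_ring = 32 + 2·28 = 88
32(ω_s−ω_c) = −88(ω_r−ω_c),  ω_s=0, ω_r=1
32(0−ω_c) = −88(1−ω_c)  ⇒  120ω_c = 88  ⇒  ω_c = 11/15
sun–planet: 32·(0−11/15) = −28·(ω_p−ω_c)  ⇒  ω_p−ω_c = −(32/28)·(-11/15) = 88/105
ω_p = 11/15 + 88/105 = 11/7

11/7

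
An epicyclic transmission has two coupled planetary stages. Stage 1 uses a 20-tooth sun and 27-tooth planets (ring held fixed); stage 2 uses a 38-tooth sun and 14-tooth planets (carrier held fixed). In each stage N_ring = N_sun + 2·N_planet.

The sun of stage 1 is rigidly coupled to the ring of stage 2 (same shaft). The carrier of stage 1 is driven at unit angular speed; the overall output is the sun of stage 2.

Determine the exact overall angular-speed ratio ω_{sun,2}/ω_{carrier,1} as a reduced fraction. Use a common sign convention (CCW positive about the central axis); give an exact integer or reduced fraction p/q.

Stage 1: N_ring = 20 + 2·27 = 74
Stage 1: 20(ω_s−ω_c) = −74(ω_r−ω_c),  ω_r=0, ω_c=1
Stage 1: ω_s = 1 − (74/20)(0−1) = 47/10
  ⇒ ω_s¹/ω_c¹ = 47/10
Stage 2: N_ring = 38 + 2·14 = 66
Stage 2: 38(ω_s−ω_c) = −66(ω_r−ω_c),  ω_c=0, ω_r=1
Stage 2: ω_s = 0 − (66/38)(1−0) = -33/19
  ⇒ ω_s²/ω_r² = -33/19
Coupling ω_r² = ω_s¹ ⇒ overall = 47/10 × -33/19 = -1551/190

-1551/190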